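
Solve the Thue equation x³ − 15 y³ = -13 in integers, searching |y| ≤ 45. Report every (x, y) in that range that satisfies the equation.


The equation is x³ - 15y³ = -13. For fixed y, x³ = 15·y³ − 13, so a solution requires the RHS to be a perfect cube.
Strategy: iterate y from -45 to 45, compute RHS = 15·y³ − 13, and check whether it is a (positive or negative) perfect cube.
Check small values of y:
  y = 0: RHS = -13 is not a perfect cube.
  y = 1: RHS = 2 is not a perfect cube.
  y = -1: RHS = -28 is not a perfect cube.
  y = 2: RHS = 107 is not a perfect cube.
  y = -2: RHS = -133 is not a perfect cube.
  y = 3: RHS = 392 is not a perfect cube.
  y = -3: RHS = -418 is not a perfect cube.
Continuing the search up to |y| = 45 finds no solutions either.
No (x, y) in the scanned range satisfies the equation.

No integer solutions with |y| ≤ 45.


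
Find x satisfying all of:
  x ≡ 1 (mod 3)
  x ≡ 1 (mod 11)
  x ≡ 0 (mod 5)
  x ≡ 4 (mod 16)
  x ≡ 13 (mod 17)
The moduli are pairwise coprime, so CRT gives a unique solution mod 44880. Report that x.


Product of moduli M = 3 · 11 · 5 · 16 · 17 = 44880.
Merge one congruence at a time:
  Start: x ≡ 1 (mod 3).
  Combine with x ≡ 1 (mod 11); new modulus lcm = 33.
    Write x = 1 + 3·t and substitute into x ≡ 1 (mod 11): 3·t ≡ 1 − 1 = 0 (mod 11).
    The inverse of 3 mod 11 is 4 (since 3·4 = 12 = 1·11 + 1), so t ≡ 4·0 = 0 ≡ 0 (mod 11).
    Then x = 1 + 3·0 = 1, valid modulo lcm(3, 11) = 33: x ≡ 1 (mod 33).
  Combine with x ≡ 0 (mod 5); new modulus lcm = 165.
    Write x = 1 + 33·t and substitute into x ≡ 0 (mod 5): 33·t ≡ 0 − 1 = -1 (mod 5).
    Reduce coefficients mod 5: 3·t ≡ 4 (mod 5).
    The inverse of 3 mod 5 is 2 (since 3·2 = 6 = 1·5 + 1), so t ≡ 2·4 = 8 ≡ 3 (mod 5).
    Then x = 1 + 33·3 = 100, valid modulo lcm(33, 5) = 165: x ≡ 100 (mod 165).
  Combine with x ≡ 4 (mod 16); new modulus lcm = 2640.
    Write x = 100 + 165·t and substitute into x ≡ 4 (mod 16): 165·t ≡ 4 − 100 = -96 (mod 16).
    Reduce coefficients mod 16: 5·t ≡ 0 (mod 16).
    The inverse of 5 mod 16 is 13 (since 5·13 = 65 = 4·16 + 1), so t ≡ 13·0 = 0 ≡ 0 (mod 16).
    Then x = 100 + 165·0 = 100, valid modulo lcm(165, 16) = 2640: x ≡ 100 (mod 2640).
  Combine with x ≡ 13 (mod 17); new modulus lcm = 44880.
    Write x = 100 + 2640·t and substitute into x ≡ 13 (mod 17): 2640·t ≡ 13 − 100 = -87 (mod 17).
    Reduce coefficients mod 17: 5·t ≡ 15 (mod 17).
    The inverse of 5 mod 17 is 7 (since 5·7 = 35 = 2·17 + 1), so t ≡ 7·15 = 105 ≡ 3 (mod 17).
    Then x = 100 + 2640·3 = 8020, valid modulo lcm(2640, 17) = 44880: x ≡ 8020 (mod 44880).
Verify against each original: 8020 mod 3 = 1, 8020 mod 11 = 1, 8020 mod 5 = 0, 8020 mod 16 = 4, 8020 mod 17 = 13.

x ≡ 8020 (mod 44880).


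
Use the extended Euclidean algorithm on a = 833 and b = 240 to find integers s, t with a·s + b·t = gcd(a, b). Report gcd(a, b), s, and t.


Euclidean algorithm on (833, 240) — divide until remainder is 0:
  833 = 3 · 240 + 113
  240 = 2 · 113 + 14
  113 = 8 · 14 + 1
  14 = 14 · 1 + 0
gcd(833, 240) = 1.
Track Bezout coefficients alongside the remainders: start with r₀ = 833 = a·1 + b·0 (s = 1, t = 0) and r₁ = 240 = a·0 + b·1 (s = 0, t = 1); each new remainder r_{k+1} = r_{k-1} − q_k·r_k inherits s_{k+1} = s_{k-1} − q_k·s_k, t_{k+1} = t_{k-1} − q_k·t_k, so r_k = a·s_k + b·t_k at every step:
  q = 3: r = 113, s = 1 − 3·0 = 1, t = 0 − 3·1 = -3  (check: 833·1 + 240·(-3) = 113)
  q = 2: r = 14, s = 0 − 2·1 = -2, t = 1 − 2·(-3) = 7  (check: 833·(-2) + 240·7 = 14)
  q = 8: r = 1, s = 1 − 8·(-2) = 17, t = -3 − 8·7 = -59  (check: 833·17 + 240·(-59) = 1)
The row with r = 1 (the gcd) gives the Bezout coefficients s = 17, t = -59.
Result: 833 · (17) + 240 · (-59) = 1.

gcd(833, 240) = 1; s = 17, t = -59 (check: 833·17 + 240·(-59) = 1).


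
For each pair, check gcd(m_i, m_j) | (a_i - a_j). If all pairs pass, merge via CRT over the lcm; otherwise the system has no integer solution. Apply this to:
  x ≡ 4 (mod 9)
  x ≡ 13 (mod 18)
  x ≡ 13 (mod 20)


Moduli 9, 18, 20 are not pairwise coprime, so CRT works modulo lcm(m_i) when all pairwise compatibility conditions hold.
Pairwise compatibility: gcd(m_i, m_j) must divide a_i - a_j for every pair.
Merge one congruence at a time:
  Start: x ≡ 4 (mod 9).
  Combine with x ≡ 13 (mod 18): gcd(9, 18) = 9; 13 - 4 = 9, which IS divisible by 9, so compatible.
    Write x = 4 + 9·t and substitute into x ≡ 13 (mod 18): 9·t ≡ 13 − 4 = 9 (mod 18).
    Divide the congruence (and modulus) by g = 9: 1·t ≡ 1 (mod 2).
    So t ≡ 1 (mod 2).
    Then x = 4 + 9·1 = 13, valid modulo lcm(9, 18) = 18: x ≡ 13 (mod 18).
  Combine with x ≡ 13 (mod 20): gcd(18, 20) = 2; 13 - 13 = 0, which IS divisible by 2, so compatible.
    Write x = 13 + 18·t and substitute into x ≡ 13 (mod 20): 18·t ≡ 13 − 13 = 0 (mod 20).
    Divide the congruence (and modulus) by g = 2: 9·t ≡ 0 (mod 10).
    The inverse of 9 mod 10 is 9 (since 9·9 = 81 = 8·10 + 1), so t ≡ 9·0 = 0 ≡ 0 (mod 10).
    Then x = 13 + 18·0 = 13, valid modulo lcm(18, 20) = 180: x ≡ 13 (mod 180).
Verify: 13 mod 9 = 4, 13 mod 18 = 13, 13 mod 20 = 13.

x ≡ 13 (mod 180).


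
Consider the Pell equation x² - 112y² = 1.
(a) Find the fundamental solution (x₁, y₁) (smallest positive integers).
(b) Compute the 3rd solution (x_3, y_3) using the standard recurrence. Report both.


Step 1: Find the fundamental solution (x₁, y₁) of x² - 112y² = 1.
  Expand √112 as a continued fraction. a₀ = ⌊√112⌋ = 10; iterate m_{k+1} = d_k·a_k − m_k, d_{k+1} = (112 − m_{k+1}²)/d_k, a_{k+1} = ⌊(a₀ + m_{k+1})/d_{k+1}⌋ (starting m₀ = 0, d₀ = 1), with convergents p_k = a_k·p_{k-1} + p_{k-2}, q_k = a_k·q_{k-1} + q_{k-2} (p₋₁ = 1, q₋₁ = 0):
  k = 0: a₀ = 10; p₀/q₀ = 10/1; p₀² − 112·q₀² = 100 − 112 = -12.
  k = 1: m = 10, d = 12, a = ⌊(10 + 10)/12⌋ = 1; p/q = (1·10 + 1)/(1·1 + 0) = 11/1; p² − 112·q² = 121 − 112 = 9.
  k = 2: m = 2, d = 9, a = ⌊(10 + 2)/9⌋ = 1; p/q = (1·11 + 10)/(1·1 + 1) = 21/2; p² − 112·q² = 441 − 448 = -7.
  k = 3: m = 7, d = 7, a = ⌊(10 + 7)/7⌋ = 2; p/q = (2·21 + 11)/(2·2 + 1) = 53/5; p² − 112·q² = 2809 − 2800 = 9.
  k = 4: m = 7, d = 9, a = ⌊(10 + 7)/9⌋ = 1; p/q = (1·53 + 21)/(1·5 + 2) = 74/7; p² − 112·q² = 5476 − 5488 = -12.
  k = 5: m = 2, d = 12, a = ⌊(10 + 2)/12⌋ = 1; p/q = (1·74 + 53)/(1·7 + 5) = 127/12; p² − 112·q² = 16129 − 16128 = 1.
  The first convergent with p² − 112·q² = 1 gives the fundamental solution (x₁, y₁) = (127, 12).
Step 2: Apply the recurrence (x_{n+1}, y_{n+1}) = (x₁x_n + 112y₁y_n, x₁y_n + y₁x_n) repeatedly.
  From (x_1, y_1) = (127, 12): x_2 = 127·127 + 112·12·12 = 32257; y_2 = 127·12 + 12·127 = 3048.
  From (x_2, y_2) = (32257, 3048): x_3 = 127·32257 + 112·12·3048 = 8193151; y_3 = 127·3048 + 12·32257 = 774180.
Step 3: Verify x_3² - 112·y_3² = 67127723308801 - 67127723308800 = 1 (should be 1). ✓

(x_1, y_1) = (127, 12); (x_3, y_3) = (8193151, 774180).


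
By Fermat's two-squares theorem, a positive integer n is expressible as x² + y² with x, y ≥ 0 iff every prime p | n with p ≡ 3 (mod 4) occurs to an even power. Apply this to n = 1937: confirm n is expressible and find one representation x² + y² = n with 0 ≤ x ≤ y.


Step 1: Factor n = 1937 = 13 · 149.
Step 2: Check the mod-4 condition on each prime factor: 13 ≡ 1 (mod 4), exponent 1; 149 ≡ 1 (mod 4), exponent 1.
All primes ≡ 3 (mod 4) appear to even exponent (or don't appear), so by the two-squares theorem n IS expressible as a sum of two squares.
Step 3: Build a representation. Here n = 13 · 149 is a product of primes ≡ 1 (mod 4). Each prime p ≡ 1 (mod 4) is itself a sum of two squares; find a² by testing p − a² for a perfect square:
  13: 13 − 1² = 12, 13 − 2² = 9 = 3² ⇒ 13 = 2² + 3².
  149: 149 − 1² = 148, 149 − 2² = 145, 149 − 3² = 140, 149 − 4² = 133, 149 − 5² = 124, 149 − 6² = 113, 149 − 7² = 100 = 10² ⇒ 149 = 7² + 10².
  Combine using the Brahmagupta–Fibonacci identity (a² + b²)(c² + d²) = (ac − bd)² + (ad + bc)² = (ac + bd)² + (ad − bc)²:
  13 · 149 = 1937: from (2² + 3²)(7² + 10²), take (2·7 − 3·10, 2·10 + 3·7) = (14 − 30, 20 + 21) = (-16, 41); dropping signs (only squares matter) gives (16, 41); check 16² + 41² = 256 + 1681 = 1937 ✓.
Step 4: Order so x ≤ y and verify: 16² + 41² = 256 + 1681 = 1937 = n. ✓

n = 1937 = 16² + 41² (one valid representation with x ≤ y).


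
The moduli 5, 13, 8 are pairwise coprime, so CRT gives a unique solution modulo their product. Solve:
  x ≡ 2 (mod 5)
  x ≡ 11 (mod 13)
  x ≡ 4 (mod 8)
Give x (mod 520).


Moduli 5, 13, 8 are pairwise coprime; by CRT there is a unique solution modulo M = 5 · 13 · 8 = 520.
Solve pairwise, accumulating the modulus:
  Start with x ≡ 2 (mod 5).
  Combine with x ≡ 11 (mod 13): since gcd(5, 13) = 1, we get a unique residue mod 65.
    Write x = 2 + 5·t and substitute into x ≡ 11 (mod 13): 5·t ≡ 11 − 2 = 9 (mod 13).
    The inverse of 5 mod 13 is 8 (since 5·8 = 40 = 3·13 + 1), so t ≡ 8·9 = 72 ≡ 7 (mod 13).
    Then x = 2 + 5·7 = 37, valid modulo lcm(5, 13) = 65: x ≡ 37 (mod 65).
  Combine with x ≡ 4 (mod 8): since gcd(65, 8) = 1, we get a unique residue mod 520.
    Write x = 37 + 65·t and substitute into x ≡ 4 (mod 8): 65·t ≡ 4 − 37 = -33 (mod 8).
    Reduce coefficients mod 8: 1·t ≡ 7 (mod 8).
    So t ≡ 7 (mod 8).
    Then x = 37 + 65·7 = 492, valid modulo lcm(65, 8) = 520: x ≡ 492 (mod 520).
Verify: 492 mod 5 = 2 ✓, 492 mod 13 = 11 ✓, 492 mod 8 = 4 ✓.

x ≡ 492 (mod 520).


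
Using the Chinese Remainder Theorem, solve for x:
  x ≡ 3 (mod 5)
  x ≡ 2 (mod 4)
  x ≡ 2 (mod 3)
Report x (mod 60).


Moduli 5, 4, 3 are pairwise coprime; by CRT there is a unique solution modulo M = 5 · 4 · 3 = 60.
Solve pairwise, accumulating the modulus:
  Start with x ≡ 3 (mod 5).
  Combine with x ≡ 2 (mod 4): since gcd(5, 4) = 1, we get a unique residue mod 20.
    Write x = 3 + 5·t and substitute into x ≡ 2 (mod 4): 5·t ≡ 2 − 3 = -1 (mod 4).
    Reduce coefficients mod 4: 1·t ≡ 3 (mod 4).
    So t ≡ 3 (mod 4).
    Then x = 3 + 5·3 = 18, valid modulo lcm(5, 4) = 20: x ≡ 18 (mod 20).
  Combine with x ≡ 2 (mod 3): since gcd(20, 3) = 1, we get a unique residue mod 60.
    Write x = 18 + 20·t and substitute into x ≡ 2 (mod 3): 20·t ≡ 2 − 18 = -16 (mod 3).
    Reduce coefficients mod 3: 2·t ≡ 2 (mod 3).
    The inverse of 2 mod 3 is 2 (since 2·2 = 4 = 1·3 + 1), so t ≡ 2·2 = 4 ≡ 1 (mod 3).
    Then x = 18 + 20·1 = 38, valid modulo lcm(20, 3) = 60: x ≡ 38 (mod 60).
Verify: 38 mod 5 = 3 ✓, 38 mod 4 = 2 ✓, 38 mod 3 = 2 ✓.

x ≡ 38 (mod 60).


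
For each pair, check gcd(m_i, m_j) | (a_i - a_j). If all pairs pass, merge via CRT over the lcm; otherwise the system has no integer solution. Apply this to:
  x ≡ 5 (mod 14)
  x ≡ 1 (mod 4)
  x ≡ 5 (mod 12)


Moduli 14, 4, 12 are not pairwise coprime, so CRT works modulo lcm(m_i) when all pairwise compatibility conditions hold.
Pairwise compatibility: gcd(m_i, m_j) must divide a_i - a_j for every pair.
Merge one congruence at a time:
  Start: x ≡ 5 (mod 14).
  Combine with x ≡ 1 (mod 4): gcd(14, 4) = 2; 1 - 5 = -4, which IS divisible by 2, so compatible.
    Write x = 5 + 14·t and substitute into x ≡ 1 (mod 4): 14·t ≡ 1 − 5 = -4 (mod 4).
    Divide the congruence (and modulus) by g = 2: 7·t ≡ -2 (mod 2).
    Reduce coefficients mod 2: 1·t ≡ 0 (mod 2).
    So t ≡ 0 (mod 2).
    Then x = 5 + 14·0 = 5, valid modulo lcm(14, 4) = 28: x ≡ 5 (mod 28).
  Combine with x ≡ 5 (mod 12): gcd(28, 12) = 4; 5 - 5 = 0, which IS divisible by 4, so compatible.
    Write x = 5 + 28·t and substitute into x ≡ 5 (mod 12): 28·t ≡ 5 − 5 = 0 (mod 12).
    Divide the congruence (and modulus) by g = 4: 7·t ≡ 0 (mod 3).
    Reduce coefficients mod 3: 1·t ≡ 0 (mod 3).
    So t ≡ 0 (mod 3).
    Then x = 5 + 28·0 = 5, valid modulo lcm(28, 12) = 84: x ≡ 5 (mod 84).
Verify: 5 mod 14 = 5, 5 mod 4 = 1, 5 mod 12 = 5.

x ≡ 5 (mod 84).


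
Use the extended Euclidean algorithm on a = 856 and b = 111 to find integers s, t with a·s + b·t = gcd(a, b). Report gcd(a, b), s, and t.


Euclidean algorithm on (856, 111) — divide until remainder is 0:
  856 = 7 · 111 + 79
  111 = 1 · 79 + 32
  79 = 2 · 32 + 15
  32 = 2 · 15 + 2
  15 = 7 · 2 + 1
  2 = 2 · 1 + 0
gcd(856, 111) = 1.
Track Bezout coefficients alongside the remainders: start with r₀ = 856 = a·1 + b·0 (s = 1, t = 0) and r₁ = 111 = a·0 + b·1 (s = 0, t = 1); each new remainder r_{k+1} = r_{k-1} − q_k·r_k inherits s_{k+1} = s_{k-1} − q_k·s_k, t_{k+1} = t_{k-1} − q_k·t_k, so r_k = a·s_k + b·t_k at every step:
  q = 7: r = 79, s = 1 − 7·0 = 1, t = 0 − 7·1 = -7  (check: 856·1 + 111·(-7) = 79)
  q = 1: r = 32, s = 0 − 1·1 = -1, t = 1 − 1·(-7) = 8  (check: 856·(-1) + 111·8 = 32)
  q = 2: r = 15, s = 1 − 2·(-1) = 3, t = -7 − 2·8 = -23  (check: 856·3 + 111·(-23) = 15)
  q = 2: r = 2, s = -1 − 2·3 = -7, t = 8 − 2·(-23) = 54  (check: 856·(-7) + 111·54 = 2)
  q = 7: r = 1, s = 3 − 7·(-7) = 52, t = -23 − 7·54 = -401  (check: 856·52 + 111·(-401) = 1)
The row with r = 1 (the gcd) gives the Bezout coefficients s = 52, t = -401.
Result: 856 · (52) + 111 · (-401) = 1.

gcd(856, 111) = 1; s = 52, t = -401 (check: 856·52 + 111·(-401) = 1).


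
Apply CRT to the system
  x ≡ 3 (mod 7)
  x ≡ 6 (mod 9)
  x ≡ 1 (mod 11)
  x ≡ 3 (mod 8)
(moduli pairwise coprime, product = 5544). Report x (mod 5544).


Product of moduli M = 7 · 9 · 11 · 8 = 5544.
Merge one congruence at a time:
  Start: x ≡ 3 (mod 7).
  Combine with x ≡ 6 (mod 9); new modulus lcm = 63.
    Write x = 3 + 7·t and substitute into x ≡ 6 (mod 9): 7·t ≡ 6 − 3 = 3 (mod 9).
    The inverse of 7 mod 9 is 4 (since 7·4 = 28 = 3·9 + 1), so t ≡ 4·3 = 12 ≡ 3 (mod 9).
    Then x = 3 + 7·3 = 24, valid modulo lcm(7, 9) = 63: x ≡ 24 (mod 63).
  Combine with x ≡ 1 (mod 11); new modulus lcm = 693.
    Write x = 24 + 63·t and substitute into x ≡ 1 (mod 11): 63·t ≡ 1 − 24 = -23 (mod 11).
    Reduce coefficients mod 11: 8·t ≡ 10 (mod 11).
    The inverse of 8 mod 11 is 7 (since 8·7 = 56 = 5·11 + 1), so t ≡ 7·10 = 70 ≡ 4 (mod 11).
    Then x = 24 + 63·4 = 276, valid modulo lcm(63, 11) = 693: x ≡ 276 (mod 693).
  Combine with x ≡ 3 (mod 8); new modulus lcm = 5544.
    Write x = 276 + 693·t and substitute into x ≡ 3 (mod 8): 693·t ≡ 3 − 276 = -273 (mod 8).
    Reduce coefficients mod 8: 5·t ≡ 7 (mod 8).
    The inverse of 5 mod 8 is 5 (since 5·5 = 25 = 3·8 + 1), so t ≡ 5·7 = 35 ≡ 3 (mod 8).
    Then x = 276 + 693·3 = 2355, valid modulo lcm(693, 8) = 5544: x ≡ 2355 (mod 5544).
Verify against each original: 2355 mod 7 = 3, 2355 mod 9 = 6, 2355 mod 11 = 1, 2355 mod 8 = 3.

x ≡ 2355 (mod 5544).


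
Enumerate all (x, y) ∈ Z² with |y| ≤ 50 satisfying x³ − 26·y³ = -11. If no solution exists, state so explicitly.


The equation is x³ - 26y³ = -11. For fixed y, x³ = 26·y³ − 11, so a solution requires the RHS to be a perfect cube.
Strategy: iterate y from -50 to 50, compute RHS = 26·y³ − 11, and check whether it is a (positive or negative) perfect cube.
Check small values of y:
  y = 0: RHS = -11 is not a perfect cube.
  y = 1: RHS = 15 is not a perfect cube.
  y = -1: RHS = -37 is not a perfect cube.
  y = 2: RHS = 197 is not a perfect cube.
  y = -2: RHS = -219 is not a perfect cube.
  y = 3: RHS = 691 is not a perfect cube.
  y = -3: RHS = -713 is not a perfect cube.
Continuing the search up to |y| = 50 finds no solutions either.
No (x, y) in the scanned range satisfies the equation.

No integer solutions with |y| ≤ 50.


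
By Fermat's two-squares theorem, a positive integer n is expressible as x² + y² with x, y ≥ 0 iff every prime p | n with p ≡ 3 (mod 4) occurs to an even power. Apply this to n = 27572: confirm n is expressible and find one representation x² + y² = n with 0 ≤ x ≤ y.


Step 1: Factor n = 27572 = 2^2 · 61 · 113.
Step 2: Check the mod-4 condition on each prime factor: 2 = 2 (special); 61 ≡ 1 (mod 4), exponent 1; 113 ≡ 1 (mod 4), exponent 1.
All primes ≡ 3 (mod 4) appear to even exponent (or don't appear), so by the two-squares theorem n IS expressible as a sum of two squares.
Step 3: Build a representation. Group n = k² · m with k = 2 and m = 61 · 113 = 6893 (a product of primes ≡ 1 (mod 4)); a representation of m scales to one of n via (k·x)² + (k·y)² = k²(x² + y²). Each prime p ≡ 1 (mod 4) is itself a sum of two squares; find a² by testing p − a² for a perfect square:
  61: 61 − 1² = 60, 61 − 2² = 57, 61 − 3² = 52, 61 − 4² = 45, 61 − 5² = 36 = 6² ⇒ 61 = 5² + 6².
  113: 113 − 1² = 112, 113 − 2² = 109, 113 − 3² = 104, 113 − 4² = 97, 113 − 5² = 88, 113 − 6² = 77, 113 − 7² = 64 = 8² ⇒ 113 = 7² + 8².
  Combine using the Brahmagupta–Fibonacci identity (a² + b²)(c² + d²) = (ac − bd)² + (ad + bc)² = (ac + bd)² + (ad − bc)²:
  61 · 113 = 6893: from (5² + 6²)(7² + 8²), take (5·7 − 6·8, 5·8 + 6·7) = (35 − 48, 40 + 42) = (-13, 82); dropping signs (only squares matter) gives (13, 82); check 13² + 82² = 169 + 6724 = 6893 ✓.
  Scale by k = 2: (2·13, 2·82) = (26, 164).
Step 4: Order so x ≤ y and verify: 26² + 164² = 676 + 26896 = 27572 = n. ✓

n = 27572 = 26² + 164² (one valid representation with x ≤ y).


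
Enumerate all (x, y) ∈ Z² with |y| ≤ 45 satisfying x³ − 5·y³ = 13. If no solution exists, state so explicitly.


The equation is x³ - 5y³ = 13. For fixed y, x³ = 5·y³ + 13, so a solution requires the RHS to be a perfect cube.
Strategy: iterate y from -45 to 45, compute RHS = 5·y³ + 13, and check whether it is a (positive or negative) perfect cube.
Check small values of y:
  y = 0: RHS = 13 is not a perfect cube.
  y = 1: RHS = 18 is not a perfect cube.
  y = -1: RHS = 8 = (2)³ ⇒ x = 2 works.
  y = 2: RHS = 53 is not a perfect cube.
  y = -2: RHS = -27 = (-3)³ ⇒ x = -3 works.
  y = 3: RHS = 148 is not a perfect cube.
  y = -3: RHS = -122 is not a perfect cube.
Continuing, at y = 7: RHS = 1728 = (12)³ ⇒ x = 12 works.
Searching the remaining y in |y| ≤ 45 finds no further solutions.
Collected solutions: (2, -1), (-3, -2), (12, 7).

Solutions (with |y| ≤ 45): (2, -1), (-3, -2), (12, 7).


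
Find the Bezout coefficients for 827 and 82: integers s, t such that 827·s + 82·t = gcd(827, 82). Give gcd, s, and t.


Euclidean algorithm on (827, 82) — divide until remainder is 0:
  827 = 10 · 82 + 7
  82 = 11 · 7 + 5
  7 = 1 · 5 + 2
  5 = 2 · 2 + 1
  2 = 2 · 1 + 0
gcd(827, 82) = 1.
Track Bezout coefficients alongside the remainders: start with r₀ = 827 = a·1 + b·0 (s = 1, t = 0) and r₁ = 82 = a·0 + b·1 (s = 0, t = 1); each new remainder r_{k+1} = r_{k-1} − q_k·r_k inherits s_{k+1} = s_{k-1} − q_k·s_k, t_{k+1} = t_{k-1} − q_k·t_k, so r_k = a·s_k + b·t_k at every step:
  q = 10: r = 7, s = 1 − 10·0 = 1, t = 0 − 10·1 = -10  (check: 827·1 + 82·(-10) = 7)
  q = 11: r = 5, s = 0 − 11·1 = -11, t = 1 − 11·(-10) = 111  (check: 827·(-11) + 82·111 = 5)
  q = 1: r = 2, s = 1 − 1·(-11) = 12, t = -10 − 1·111 = -121  (check: 827·12 + 82·(-121) = 2)
  q = 2: r = 1, s = -11 − 2·12 = -35, t = 111 − 2·(-121) = 353  (check: 827·(-35) + 82·353 = 1)
The row with r = 1 (the gcd) gives the Bezout coefficients s = -35, t = 353.
Result: 827 · (-35) + 82 · (353) = 1.

gcd(827, 82) = 1; s = -35, t = 353 (check: 827·(-35) + 82·353 = 1).


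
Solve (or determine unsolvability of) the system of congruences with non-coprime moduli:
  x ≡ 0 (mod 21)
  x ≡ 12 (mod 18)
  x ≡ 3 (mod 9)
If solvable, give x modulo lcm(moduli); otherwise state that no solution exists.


Moduli 21, 18, 9 are not pairwise coprime, so CRT works modulo lcm(m_i) when all pairwise compatibility conditions hold.
Pairwise compatibility: gcd(m_i, m_j) must divide a_i - a_j for every pair.
Merge one congruence at a time:
  Start: x ≡ 0 (mod 21).
  Combine with x ≡ 12 (mod 18): gcd(21, 18) = 3; 12 - 0 = 12, which IS divisible by 3, so compatible.
    Write x = 0 + 21·t and substitute into x ≡ 12 (mod 18): 21·t ≡ 12 − 0 = 12 (mod 18).
    Divide the congruence (and modulus) by g = 3: 7·t ≡ 4 (mod 6).
    Reduce coefficients mod 6: 1·t ≡ 4 (mod 6).
    So t ≡ 4 (mod 6).
    Then x = 0 + 21·4 = 84, valid modulo lcm(21, 18) = 126: x ≡ 84 (mod 126).
  Combine with x ≡ 3 (mod 9): gcd(126, 9) = 9; 3 - 84 = -81, which IS divisible by 9, so compatible.
    Write x = 84 + 126·t and substitute into x ≡ 3 (mod 9): 126·t ≡ 3 − 84 = -81 (mod 9).
    Divide the congruence (and modulus) by g = 9: 14·t ≡ -9 (mod 1).
    Modulo 1 every t works; take t = 0.
    Then x = 84 + 126·0 = 84, valid modulo lcm(126, 9) = 126: x ≡ 84 (mod 126).
Verify: 84 mod 21 = 0, 84 mod 18 = 12, 84 mod 9 = 3.

x ≡ 84 (mod 126).


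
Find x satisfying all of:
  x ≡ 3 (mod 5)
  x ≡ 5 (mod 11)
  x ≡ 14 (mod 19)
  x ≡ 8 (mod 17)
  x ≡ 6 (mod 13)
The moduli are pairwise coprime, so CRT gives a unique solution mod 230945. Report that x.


Product of moduli M = 5 · 11 · 19 · 17 · 13 = 230945.
Merge one congruence at a time:
  Start: x ≡ 3 (mod 5).
  Combine with x ≡ 5 (mod 11); new modulus lcm = 55.
    Write x = 3 + 5·t and substitute into x ≡ 5 (mod 11): 5·t ≡ 5 − 3 = 2 (mod 11).
    The inverse of 5 mod 11 is 9 (since 5·9 = 45 = 4·11 + 1), so t ≡ 9·2 = 18 ≡ 7 (mod 11).
    Then x = 3 + 5·7 = 38, valid modulo lcm(5, 11) = 55: x ≡ 38 (mod 55).
  Combine with x ≡ 14 (mod 19); new modulus lcm = 1045.
    Write x = 38 + 55·t and substitute into x ≡ 14 (mod 19): 55·t ≡ 14 − 38 = -24 (mod 19).
    Reduce coefficients mod 19: 17·t ≡ 14 (mod 19).
    The inverse of 17 mod 19 is 9 (since 17·9 = 153 = 8·19 + 1), so t ≡ 9·14 = 126 ≡ 12 (mod 19).
    Then x = 38 + 55·12 = 698, valid modulo lcm(55, 19) = 1045: x ≡ 698 (mod 1045).
  Combine with x ≡ 8 (mod 17); new modulus lcm = 17765.
    Write x = 698 + 1045·t and substitute into x ≡ 8 (mod 17): 1045·t ≡ 8 − 698 = -690 (mod 17).
    Reduce coefficients mod 17: 8·t ≡ 7 (mod 17).
    The inverse of 8 mod 17 is 15 (since 8·15 = 120 = 7·17 + 1), so t ≡ 15·7 = 105 ≡ 3 (mod 17).
    Then x = 698 + 1045·3 = 3833, valid modulo lcm(1045, 17) = 17765: x ≡ 3833 (mod 17765).
  Combine with x ≡ 6 (mod 13); new modulus lcm = 230945.
    Write x = 3833 + 17765·t and substitute into x ≡ 6 (mod 13): 17765·t ≡ 6 − 3833 = -3827 (mod 13).
    Reduce coefficients mod 13: 7·t ≡ 8 (mod 13).
    The inverse of 7 mod 13 is 2 (since 7·2 = 14 = 1·13 + 1), so t ≡ 2·8 = 16 ≡ 3 (mod 13).
    Then x = 3833 + 17765·3 = 57128, valid modulo lcm(17765, 13) = 230945: x ≡ 57128 (mod 230945).
Verify against each original: 57128 mod 5 = 3, 57128 mod 11 = 5, 57128 mod 19 = 14, 57128 mod 17 = 8, 57128 mod 13 = 6.

x ≡ 57128 (mod 230945).


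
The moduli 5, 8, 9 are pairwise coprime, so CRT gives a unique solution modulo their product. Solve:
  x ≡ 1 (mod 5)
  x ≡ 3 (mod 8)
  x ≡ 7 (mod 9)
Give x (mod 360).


Moduli 5, 8, 9 are pairwise coprime; by CRT there is a unique solution modulo M = 5 · 8 · 9 = 360.
Solve pairwise, accumulating the modulus:
  Start with x ≡ 1 (mod 5).
  Combine with x ≡ 3 (mod 8): since gcd(5, 8) = 1, we get a unique residue mod 40.
    Write x = 1 + 5·t and substitute into x ≡ 3 (mod 8): 5·t ≡ 3 − 1 = 2 (mod 8).
    The inverse of 5 mod 8 is 5 (since 5·5 = 25 = 3·8 + 1), so t ≡ 5·2 = 10 ≡ 2 (mod 8).
    Then x = 1 + 5·2 = 11, valid modulo lcm(5, 8) = 40: x ≡ 11 (mod 40).
  Combine with x ≡ 7 (mod 9): since gcd(40, 9) = 1, we get a unique residue mod 360.
    Write x = 11 + 40·t and substitute into x ≡ 7 (mod 9): 40·t ≡ 7 − 11 = -4 (mod 9).
    Reduce coefficients mod 9: 4·t ≡ 5 (mod 9).
    The inverse of 4 mod 9 is 7 (since 4·7 = 28 = 3·9 + 1), so t ≡ 7·5 = 35 ≡ 8 (mod 9).
    Then x = 11 + 40·8 = 331, valid modulo lcm(40, 9) = 360: x ≡ 331 (mod 360).
Verify: 331 mod 5 = 1 ✓, 331 mod 8 = 3 ✓, 331 mod 9 = 7 ✓.

x ≡ 331 (mod 360).


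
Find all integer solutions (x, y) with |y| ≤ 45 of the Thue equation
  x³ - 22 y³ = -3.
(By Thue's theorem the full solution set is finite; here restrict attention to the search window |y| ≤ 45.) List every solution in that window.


The equation is x³ - 22y³ = -3. For fixed y, x³ = 22·y³ − 3, so a solution requires the RHS to be a perfect cube.
Strategy: iterate y from -45 to 45, compute RHS = 22·y³ − 3, and check whether it is a (positive or negative) perfect cube.
Check small values of y:
  y = 0: RHS = -3 is not a perfect cube.
  y = 1: RHS = 19 is not a perfect cube.
  y = -1: RHS = -25 is not a perfect cube.
  y = 2: RHS = 173 is not a perfect cube.
  y = -2: RHS = -179 is not a perfect cube.
  y = 3: RHS = 591 is not a perfect cube.
  y = -3: RHS = -597 is not a perfect cube.
Continuing the search up to |y| = 45 finds no solutions either.
No (x, y) in the scanned range satisfies the equation.

No integer solutions with |y| ≤ 45.


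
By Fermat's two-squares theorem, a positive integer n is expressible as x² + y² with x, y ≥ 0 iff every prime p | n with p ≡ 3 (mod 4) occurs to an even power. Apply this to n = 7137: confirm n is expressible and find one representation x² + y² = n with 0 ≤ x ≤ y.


Step 1: Factor n = 7137 = 3^2 · 13 · 61.
Step 2: Check the mod-4 condition on each prime factor: 3 ≡ 3 (mod 4), exponent 2 (must be even); 13 ≡ 1 (mod 4), exponent 1; 61 ≡ 1 (mod 4), exponent 1.
All primes ≡ 3 (mod 4) appear to even exponent (or don't appear), so by the two-squares theorem n IS expressible as a sum of two squares.
Step 3: Build a representation. Group n = k² · m with k = 3 and m = 13 · 61 = 793 (a product of primes ≡ 1 (mod 4)); a representation of m scales to one of n via (k·x)² + (k·y)² = k²(x² + y²). Each prime p ≡ 1 (mod 4) is itself a sum of two squares; find a² by testing p − a² for a perfect square:
  13: 13 − 1² = 12, 13 − 2² = 9 = 3² ⇒ 13 = 2² + 3².
  61: 61 − 1² = 60, 61 − 2² = 57, 61 − 3² = 52, 61 − 4² = 45, 61 − 5² = 36 = 6² ⇒ 61 = 5² + 6².
  Combine using the Brahmagupta–Fibonacci identity (a² + b²)(c² + d²) = (ac − bd)² + (ad + bc)² = (ac + bd)² + (ad − bc)²:
  13 · 61 = 793: from (2² + 3²)(5² + 6²), take (2·5 − 3·6, 2·6 + 3·5) = (10 − 18, 12 + 15) = (-8, 27); dropping signs (only squares matter) gives (8, 27); check 8² + 27² = 64 + 729 = 793 ✓.
  Scale by k = 3: (3·8, 3·27) = (24, 81).
Step 4: Order so x ≤ y and verify: 24² + 81² = 576 + 6561 = 7137 = n. ✓

n = 7137 = 24² + 81² (one valid representation with x ≤ y).


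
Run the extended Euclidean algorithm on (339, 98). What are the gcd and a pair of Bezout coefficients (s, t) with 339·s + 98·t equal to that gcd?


Euclidean algorithm on (339, 98) — divide until remainder is 0:
  339 = 3 · 98 + 45
  98 = 2 · 45 + 8
  45 = 5 · 8 + 5
  8 = 1 · 5 + 3
  5 = 1 · 3 + 2
  3 = 1 · 2 + 1
  2 = 2 · 1 + 0
gcd(339, 98) = 1.
Track Bezout coefficients alongside the remainders: start with r₀ = 339 = a·1 + b·0 (s = 1, t = 0) and r₁ = 98 = a·0 + b·1 (s = 0, t = 1); each new remainder r_{k+1} = r_{k-1} − q_k·r_k inherits s_{k+1} = s_{k-1} − q_k·s_k, t_{k+1} = t_{k-1} − q_k·t_k, so r_k = a·s_k + b·t_k at every step:
  q = 3: r = 45, s = 1 − 3·0 = 1, t = 0 − 3·1 = -3  (check: 339·1 + 98·(-3) = 45)
  q = 2: r = 8, s = 0 − 2·1 = -2, t = 1 − 2·(-3) = 7  (check: 339·(-2) + 98·7 = 8)
  q = 5: r = 5, s = 1 − 5·(-2) = 11, t = -3 − 5·7 = -38  (check: 339·11 + 98·(-38) = 5)
  q = 1: r = 3, s = -2 − 1·11 = -13, t = 7 − 1·(-38) = 45  (check: 339·(-13) + 98·45 = 3)
  q = 1: r = 2, s = 11 − 1·(-13) = 24, t = -38 − 1·45 = -83  (check: 339·24 + 98·(-83) = 2)
  q = 1: r = 1, s = -13 − 1·24 = -37, t = 45 − 1·(-83) = 128  (check: 339·(-37) + 98·128 = 1)
The row with r = 1 (the gcd) gives the Bezout coefficients s = -37, t = 128.
Result: 339 · (-37) + 98 · (128) = 1.

gcd(339, 98) = 1; s = -37, t = 128 (check: 339·(-37) + 98·128 = 1).


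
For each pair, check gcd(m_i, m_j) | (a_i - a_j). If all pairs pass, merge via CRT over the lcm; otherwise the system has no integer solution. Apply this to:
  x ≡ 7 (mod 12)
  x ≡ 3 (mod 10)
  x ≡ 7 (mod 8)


Moduli 12, 10, 8 are not pairwise coprime, so CRT works modulo lcm(m_i) when all pairwise compatibility conditions hold.
Pairwise compatibility: gcd(m_i, m_j) must divide a_i - a_j for every pair.
Merge one congruence at a time:
  Start: x ≡ 7 (mod 12).
  Combine with x ≡ 3 (mod 10): gcd(12, 10) = 2; 3 - 7 = -4, which IS divisible by 2, so compatible.
    Write x = 7 + 12·t and substitute into x ≡ 3 (mod 10): 12·t ≡ 3 − 7 = -4 (mod 10).
    Divide the congruence (and modulus) by g = 2: 6·t ≡ -2 (mod 5).
    Reduce coefficients mod 5: 1·t ≡ 3 (mod 5).
    So t ≡ 3 (mod 5).
    Then x = 7 + 12·3 = 43, valid modulo lcm(12, 10) = 60: x ≡ 43 (mod 60).
  Combine with x ≡ 7 (mod 8): gcd(60, 8) = 4; 7 - 43 = -36, which IS divisible by 4, so compatible.
    Write x = 43 + 60·t and substitute into x ≡ 7 (mod 8): 60·t ≡ 7 − 43 = -36 (mod 8).
    Divide the congruence (and modulus) by g = 4: 15·t ≡ -9 (mod 2).
    Reduce coefficients mod 2: 1·t ≡ 1 (mod 2).
    So t ≡ 1 (mod 2).
    Then x = 43 + 60·1 = 103, valid modulo lcm(60, 8) = 120: x ≡ 103 (mod 120).
Verify: 103 mod 12 = 7, 103 mod 10 = 3, 103 mod 8 = 7.

x ≡ 103 (mod 120).


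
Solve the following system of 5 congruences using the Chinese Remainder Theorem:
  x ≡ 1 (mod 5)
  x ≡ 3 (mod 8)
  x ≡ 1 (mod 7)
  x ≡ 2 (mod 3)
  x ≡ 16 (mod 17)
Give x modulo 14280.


Product of moduli M = 5 · 8 · 7 · 3 · 17 = 14280.
Merge one congruence at a time:
  Start: x ≡ 1 (mod 5).
  Combine with x ≡ 3 (mod 8); new modulus lcm = 40.
    Write x = 1 + 5·t and substitute into x ≡ 3 (mod 8): 5·t ≡ 3 − 1 = 2 (mod 8).
    The inverse of 5 mod 8 is 5 (since 5·5 = 25 = 3·8 + 1), so t ≡ 5·2 = 10 ≡ 2 (mod 8).
    Then x = 1 + 5·2 = 11, valid modulo lcm(5, 8) = 40: x ≡ 11 (mod 40).
  Combine with x ≡ 1 (mod 7); new modulus lcm = 280.
    Write x = 11 + 40·t and substitute into x ≡ 1 (mod 7): 40·t ≡ 1 − 11 = -10 (mod 7).
    Reduce coefficients mod 7: 5·t ≡ 4 (mod 7).
    The inverse of 5 mod 7 is 3 (since 5·3 = 15 = 2·7 + 1), so t ≡ 3·4 = 12 ≡ 5 (mod 7).
    Then x = 11 + 40·5 = 211, valid modulo lcm(40, 7) = 280: x ≡ 211 (mod 280).
  Combine with x ≡ 2 (mod 3); new modulus lcm = 840.
    Write x = 211 + 280·t and substitute into x ≡ 2 (mod 3): 280·t ≡ 2 − 211 = -209 (mod 3).
    Reduce coefficients mod 3: 1·t ≡ 1 (mod 3).
    So t ≡ 1 (mod 3).
    Then x = 211 + 280·1 = 491, valid modulo lcm(280, 3) = 840: x ≡ 491 (mod 840).
  Combine with x ≡ 16 (mod 17); new modulus lcm = 14280.
    Write x = 491 + 840·t and substitute into x ≡ 16 (mod 17): 840·t ≡ 16 − 491 = -475 (mod 17).
    Reduce coefficients mod 17: 7·t ≡ 1 (mod 17).
    The inverse of 7 mod 17 is 5 (since 7·5 = 35 = 2·17 + 1), so t ≡ 5·1 = 5 ≡ 5 (mod 17).
    Then x = 491 + 840·5 = 4691, valid modulo lcm(840, 17) = 14280: x ≡ 4691 (mod 14280).
Verify against each original: 4691 mod 5 = 1, 4691 mod 8 = 3, 4691 mod 7 = 1, 4691 mod 3 = 2, 4691 mod 17 = 16.

x ≡ 4691 (mod 14280).


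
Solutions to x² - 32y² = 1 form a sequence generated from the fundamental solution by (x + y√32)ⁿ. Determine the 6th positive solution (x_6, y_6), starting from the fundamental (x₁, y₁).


Step 1: Find the fundamental solution (x₁, y₁) of x² - 32y² = 1.
  Expand √32 as a continued fraction. a₀ = ⌊√32⌋ = 5; iterate m_{k+1} = d_k·a_k − m_k, d_{k+1} = (32 − m_{k+1}²)/d_k, a_{k+1} = ⌊(a₀ + m_{k+1})/d_{k+1}⌋ (starting m₀ = 0, d₀ = 1), with convergents p_k = a_k·p_{k-1} + p_{k-2}, q_k = a_k·q_{k-1} + q_{k-2} (p₋₁ = 1, q₋₁ = 0):
  k = 0: a₀ = 5; p₀/q₀ = 5/1; p₀² − 32·q₀² = 25 − 32 = -7.
  k = 1: m = 5, d = 7, a = ⌊(5 + 5)/7⌋ = 1; p/q = (1·5 + 1)/(1·1 + 0) = 6/1; p² − 32·q² = 36 − 32 = 4.
  k = 2: m = 2, d = 4, a = ⌊(5 + 2)/4⌋ = 1; p/q = (1·6 + 5)/(1·1 + 1) = 11/2; p² − 32·q² = 121 − 128 = -7.
  k = 3: m = 2, d = 7, a = ⌊(5 + 2)/7⌋ = 1; p/q = (1·11 + 6)/(1·2 + 1) = 17/3; p² − 32·q² = 289 − 288 = 1.
  The first convergent with p² − 32·q² = 1 gives the fundamental solution (x₁, y₁) = (17, 3).
Step 2: Apply the recurrence (x_{n+1}, y_{n+1}) = (x₁x_n + 32y₁y_n, x₁y_n + y₁x_n) repeatedly.
  From (x_1, y_1) = (17, 3): x_2 = 17·17 + 32·3·3 = 577; y_2 = 17·3 + 3·17 = 102.
  From (x_2, y_2) = (577, 102): x_3 = 17·577 + 32·3·102 = 19601; y_3 = 17·102 + 3·577 = 3465.
  From (x_3, y_3) = (19601, 3465): x_4 = 17·19601 + 32·3·3465 = 665857; y_4 = 17·3465 + 3·19601 = 117708.
  From (x_4, y_4) = (665857, 117708): x_5 = 17·665857 + 32·3·117708 = 22619537; y_5 = 17·117708 + 3·665857 = 3998607.
  From (x_5, y_5) = (22619537, 3998607): x_6 = 17·22619537 + 32·3·3998607 = 768398401; y_6 = 17·3998607 + 3·22619537 = 135834930.
Step 3: Verify x_6² - 32·y_6² = 590436102659356801 - 590436102659356800 = 1 (should be 1). ✓

(x_1, y_1) = (17, 3); (x_6, y_6) = (768398401, 135834930).


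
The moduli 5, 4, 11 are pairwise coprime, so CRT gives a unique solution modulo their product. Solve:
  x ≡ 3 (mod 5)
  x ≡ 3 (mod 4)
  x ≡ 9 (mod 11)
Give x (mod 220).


Moduli 5, 4, 11 are pairwise coprime; by CRT there is a unique solution modulo M = 5 · 4 · 11 = 220.
Solve pairwise, accumulating the modulus:
  Start with x ≡ 3 (mod 5).
  Combine with x ≡ 3 (mod 4): since gcd(5, 4) = 1, we get a unique residue mod 20.
    Write x = 3 + 5·t and substitute into x ≡ 3 (mod 4): 5·t ≡ 3 − 3 = 0 (mod 4).
    Reduce coefficients mod 4: 1·t ≡ 0 (mod 4).
    So t ≡ 0 (mod 4).
    Then x = 3 + 5·0 = 3, valid modulo lcm(5, 4) = 20: x ≡ 3 (mod 20).
  Combine with x ≡ 9 (mod 11): since gcd(20, 11) = 1, we get a unique residue mod 220.
    Write x = 3 + 20·t and substitute into x ≡ 9 (mod 11): 20·t ≡ 9 − 3 = 6 (mod 11).
    Reduce coefficients mod 11: 9·t ≡ 6 (mod 11).
    The inverse of 9 mod 11 is 5 (since 9·5 = 45 = 4·11 + 1), so t ≡ 5·6 = 30 ≡ 8 (mod 11).
    Then x = 3 + 20·8 = 163, valid modulo lcm(20, 11) = 220: x ≡ 163 (mod 220).
Verify: 163 mod 5 = 3 ✓, 163 mod 4 = 3 ✓, 163 mod 11 = 9 ✓.

x ≡ 163 (mod 220).


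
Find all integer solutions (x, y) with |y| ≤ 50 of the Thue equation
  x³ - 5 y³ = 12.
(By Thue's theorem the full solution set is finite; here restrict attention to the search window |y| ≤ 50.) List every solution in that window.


The equation is x³ - 5y³ = 12. For fixed y, x³ = 5·y³ + 12, so a solution requires the RHS to be a perfect cube.
Strategy: iterate y from -50 to 50, compute RHS = 5·y³ + 12, and check whether it is a (positive or negative) perfect cube.
Check small values of y:
  y = 0: RHS = 12 is not a perfect cube.
  y = 1: RHS = 17 is not a perfect cube.
  y = -1: RHS = 7 is not a perfect cube.
  y = 2: RHS = 52 is not a perfect cube.
  y = -2: RHS = -28 is not a perfect cube.
  y = 3: RHS = 147 is not a perfect cube.
  y = -3: RHS = -123 is not a perfect cube.
Continuing the search up to |y| = 50 finds no solutions either.
No (x, y) in the scanned range satisfies the equation.

No integer solutions with |y| ≤ 50.


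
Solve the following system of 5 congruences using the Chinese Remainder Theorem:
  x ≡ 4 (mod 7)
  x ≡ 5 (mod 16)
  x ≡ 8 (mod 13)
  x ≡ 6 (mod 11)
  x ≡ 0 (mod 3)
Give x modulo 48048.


Product of moduli M = 7 · 16 · 13 · 11 · 3 = 48048.
Merge one congruence at a time:
  Start: x ≡ 4 (mod 7).
  Combine with x ≡ 5 (mod 16); new modulus lcm = 112.
    Write x = 4 + 7·t and substitute into x ≡ 5 (mod 16): 7·t ≡ 5 − 4 = 1 (mod 16).
    The inverse of 7 mod 16 is 7 (since 7·7 = 49 = 3·16 + 1), so t ≡ 7·1 = 7 ≡ 7 (mod 16).
    Then x = 4 + 7·7 = 53, valid modulo lcm(7, 16) = 112: x ≡ 53 (mod 112).
  Combine with x ≡ 8 (mod 13); new modulus lcm = 1456.
    Write x = 53 + 112·t and substitute into x ≡ 8 (mod 13): 112·t ≡ 8 − 53 = -45 (mod 13).
    Reduce coefficients mod 13: 8·t ≡ 7 (mod 13).
    The inverse of 8 mod 13 is 5 (since 8·5 = 40 = 3·13 + 1), so t ≡ 5·7 = 35 ≡ 9 (mod 13).
    Then x = 53 + 112·9 = 1061, valid modulo lcm(112, 13) = 1456: x ≡ 1061 (mod 1456).
  Combine with x ≡ 6 (mod 11); new modulus lcm = 16016.
    Write x = 1061 + 1456·t and substitute into x ≡ 6 (mod 11): 1456·t ≡ 6 − 1061 = -1055 (mod 11).
    Reduce coefficients mod 11: 4·t ≡ 1 (mod 11).
    The inverse of 4 mod 11 is 3 (since 4·3 = 12 = 1·11 + 1), so t ≡ 3·1 = 3 ≡ 3 (mod 11).
    Then x = 1061 + 1456·3 = 5429, valid modulo lcm(1456, 11) = 16016: x ≡ 5429 (mod 16016).
  Combine with x ≡ 0 (mod 3); new modulus lcm = 48048.
    Write x = 5429 + 16016·t and substitute into x ≡ 0 (mod 3): 16016·t ≡ 0 − 5429 = -5429 (mod 3).
    Reduce coefficients mod 3: 2·t ≡ 1 (mod 3).
    The inverse of 2 mod 3 is 2 (since 2·2 = 4 = 1·3 + 1), so t ≡ 2·1 = 2 ≡ 2 (mod 3).
    Then x = 5429 + 16016·2 = 37461, valid modulo lcm(16016, 3) = 48048: x ≡ 37461 (mod 48048).
Verify against each original: 37461 mod 7 = 4, 37461 mod 16 = 5, 37461 mod 13 = 8, 37461 mod 11 = 6, 37461 mod 3 = 0.

x ≡ 37461 (mod 48048).


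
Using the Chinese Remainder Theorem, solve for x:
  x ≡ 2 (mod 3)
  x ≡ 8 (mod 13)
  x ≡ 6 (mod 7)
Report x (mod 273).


Moduli 3, 13, 7 are pairwise coprime; by CRT there is a unique solution modulo M = 3 · 13 · 7 = 273.
Solve pairwise, accumulating the modulus:
  Start with x ≡ 2 (mod 3).
  Combine with x ≡ 8 (mod 13): since gcd(3, 13) = 1, we get a unique residue mod 39.
    Write x = 2 + 3·t and substitute into x ≡ 8 (mod 13): 3·t ≡ 8 − 2 = 6 (mod 13).
    The inverse of 3 mod 13 is 9 (since 3·9 = 27 = 2·13 + 1), so t ≡ 9·6 = 54 ≡ 2 (mod 13).
    Then x = 2 + 3·2 = 8, valid modulo lcm(3, 13) = 39: x ≡ 8 (mod 39).
  Combine with x ≡ 6 (mod 7): since gcd(39, 7) = 1, we get a unique residue mod 273.
    Write x = 8 + 39·t and substitute into x ≡ 6 (mod 7): 39·t ≡ 6 − 8 = -2 (mod 7).
    Reduce coefficients mod 7: 4·t ≡ 5 (mod 7).
    The inverse of 4 mod 7 is 2 (since 4·2 = 8 = 1·7 + 1), so t ≡ 2·5 = 10 ≡ 3 (mod 7).
    Then x = 8 + 39·3 = 125, valid modulo lcm(39, 7) = 273: x ≡ 125 (mod 273).
Verify: 125 mod 3 = 2 ✓, 125 mod 13 = 8 ✓, 125 mod 7 = 6 ✓.

x ≡ 125 (mod 273).


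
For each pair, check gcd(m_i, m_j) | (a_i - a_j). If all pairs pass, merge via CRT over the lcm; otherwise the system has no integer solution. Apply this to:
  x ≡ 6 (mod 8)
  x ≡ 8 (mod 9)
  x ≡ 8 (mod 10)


Moduli 8, 9, 10 are not pairwise coprime, so CRT works modulo lcm(m_i) when all pairwise compatibility conditions hold.
Pairwise compatibility: gcd(m_i, m_j) must divide a_i - a_j for every pair.
Merge one congruence at a time:
  Start: x ≡ 6 (mod 8).
  Combine with x ≡ 8 (mod 9): gcd(8, 9) = 1; 8 - 6 = 2, which IS divisible by 1, so compatible.
    Write x = 6 + 8·t and substitute into x ≡ 8 (mod 9): 8·t ≡ 8 − 6 = 2 (mod 9).
    The inverse of 8 mod 9 is 8 (since 8·8 = 64 = 7·9 + 1), so t ≡ 8·2 = 16 ≡ 7 (mod 9).
    Then x = 6 + 8·7 = 62, valid modulo lcm(8, 9) = 72: x ≡ 62 (mod 72).
  Combine with x ≡ 8 (mod 10): gcd(72, 10) = 2; 8 - 62 = -54, which IS divisible by 2, so compatible.
    Write x = 62 + 72·t and substitute into x ≡ 8 (mod 10): 72·t ≡ 8 − 62 = -54 (mod 10).
    Divide the congruence (and modulus) by g = 2: 36·t ≡ -27 (mod 5).
    Reduce coefficients mod 5: 1·t ≡ 3 (mod 5).
    So t ≡ 3 (mod 5).
    Then x = 62 + 72·3 = 278, valid modulo lcm(72, 10) = 360: x ≡ 278 (mod 360).
Verify: 278 mod 8 = 6, 278 mod 9 = 8, 278 mod 10 = 8.

x ≡ 278 (mod 360).


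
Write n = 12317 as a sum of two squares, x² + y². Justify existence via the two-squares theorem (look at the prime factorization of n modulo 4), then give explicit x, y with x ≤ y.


Step 1: Factor n = 12317 = 109 · 113.
Step 2: Check the mod-4 condition on each prime factor: 109 ≡ 1 (mod 4), exponent 1; 113 ≡ 1 (mod 4), exponent 1.
All primes ≡ 3 (mod 4) appear to even exponent (or don't appear), so by the two-squares theorem n IS expressible as a sum of two squares.
Step 3: Build a representation. Here n = 109 · 113 is a product of primes ≡ 1 (mod 4). Each prime p ≡ 1 (mod 4) is itself a sum of two squares; find a² by testing p − a² for a perfect square:
  109: 109 − 1² = 108, 109 − 2² = 105, 109 − 3² = 100 = 10² ⇒ 109 = 3² + 10².
  113: 113 − 1² = 112, 113 − 2² = 109, 113 − 3² = 104, 113 − 4² = 97, 113 − 5² = 88, 113 − 6² = 77, 113 − 7² = 64 = 8² ⇒ 113 = 7² + 8².
  Combine using the Brahmagupta–Fibonacci identity (a² + b²)(c² + d²) = (ac − bd)² + (ad + bc)² = (ac + bd)² + (ad − bc)²:
  109 · 113 = 12317: from (3² + 10²)(7² + 8²), take (3·7 − 10·8, 3·8 + 10·7) = (21 − 80, 24 + 70) = (-59, 94); dropping signs (only squares matter) gives (59, 94); check 59² + 94² = 3481 + 8836 = 12317 ✓.
Step 4: Order so x ≤ y and verify: 59² + 94² = 3481 + 8836 = 12317 = n. ✓

n = 12317 = 59² + 94² (one valid representation with x ≤ y).
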